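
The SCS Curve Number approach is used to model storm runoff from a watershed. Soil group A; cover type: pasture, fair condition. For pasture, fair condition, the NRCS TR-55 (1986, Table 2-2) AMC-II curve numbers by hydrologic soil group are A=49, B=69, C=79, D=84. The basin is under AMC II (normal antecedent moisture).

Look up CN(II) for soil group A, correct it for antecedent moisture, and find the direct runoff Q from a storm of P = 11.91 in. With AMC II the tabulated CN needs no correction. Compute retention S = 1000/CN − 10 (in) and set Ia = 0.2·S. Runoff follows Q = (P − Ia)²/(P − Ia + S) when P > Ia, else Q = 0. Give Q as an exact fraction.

Q = 773096427/161959700 in ≈ 4.773 in

NRCS table: pasture, fair condition, soil group A → CN(II) = 49
CN(II) = 49; AMC II needs no correction.
Retention S: 1000/CN − 10 with CN=49.000 → S = 510/49 ≈ 10.408 in
Ia = 0.2S: 0.2·10.408 = 2.082 in (exactly 102/49)
P − Ia = 11.910 − 2.082 = 48159/4900 ≈ 9.828 in (> 0, runoff occurs)
Q = (48159/4900)²/((48159/4900) + 510/49) = (2319289281/24010000)/(99159/4900) = 773096427/161959700 in ≈ 4.773 in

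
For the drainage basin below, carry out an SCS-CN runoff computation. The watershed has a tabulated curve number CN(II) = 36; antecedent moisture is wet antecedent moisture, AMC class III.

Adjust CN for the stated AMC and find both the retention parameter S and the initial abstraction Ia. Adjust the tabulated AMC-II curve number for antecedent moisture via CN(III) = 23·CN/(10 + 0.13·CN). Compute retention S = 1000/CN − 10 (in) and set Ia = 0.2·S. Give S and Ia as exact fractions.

Wet (AMC III): CN(III) = 23·36/(10 + 0.13·36) = 828/(367/25) = 20700/367 ≈ 56.403
S = 1000/(20700/367) − 10 = 1600/207 in ≈ 7.729 in
Ia = 0.2·(1600/207) = 320/207 in ≈ 1.546 in

S = 1600/207 in ≈ 7.729 in; Ia = 320/207 in ≈ 1.546 in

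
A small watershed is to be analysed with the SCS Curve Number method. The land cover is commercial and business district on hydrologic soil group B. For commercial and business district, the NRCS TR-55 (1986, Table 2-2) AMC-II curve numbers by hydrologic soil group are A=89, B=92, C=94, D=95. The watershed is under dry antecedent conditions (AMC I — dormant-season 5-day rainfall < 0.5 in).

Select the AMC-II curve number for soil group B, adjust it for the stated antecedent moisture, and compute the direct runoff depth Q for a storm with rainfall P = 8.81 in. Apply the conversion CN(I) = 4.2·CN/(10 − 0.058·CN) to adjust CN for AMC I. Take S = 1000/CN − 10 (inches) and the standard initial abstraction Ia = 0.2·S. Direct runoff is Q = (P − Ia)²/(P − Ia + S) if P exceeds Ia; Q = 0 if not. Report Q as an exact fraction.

NRCS table: commercial and business district, soil group B → CN(II) = 92
Adjust CN=92 to AMC I: 4.2·92/(10 − 0.058·92) → (1932/5) ÷ (583/125) = 48300/583 ≈ 82.847
Retention S: 1000/CN − 10 with CN=82.847 → S = 1000/483 ≈ 2.070 in
Ia = 0.2S: 0.2·2.070 = 0.414 in (exactly 200/483)
Since P=8.810 > Ia=0.414: effective rainfall P−Ia = 405523/48300 in
Q = (405523/48300)²/((405523/48300) + 1000/483) = (164448903529/2332890000)/(505523/48300) = 164448903529/24416760900 in ≈ 6.735 in

Q = 164448903529/24416760900 in ≈ 6.735 in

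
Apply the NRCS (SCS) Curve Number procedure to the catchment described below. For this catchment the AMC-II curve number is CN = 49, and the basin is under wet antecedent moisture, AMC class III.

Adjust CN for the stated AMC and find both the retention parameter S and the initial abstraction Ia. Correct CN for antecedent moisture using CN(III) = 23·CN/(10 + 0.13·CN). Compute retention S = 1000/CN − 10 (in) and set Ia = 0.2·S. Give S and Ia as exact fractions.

Wet (AMC III): CN(III) = 23·49/(10 + 0.13·49) = 1127/(1637/100) = 112700/1637 ≈ 68.845
S = 1000/(112700/1637) − 10 = 5100/1127 in ≈ 4.525 in
Ia = 0.2S: 0.2·4.525 = 0.905 in (exactly 1020/1127)

S = 5100/1127 in ≈ 4.525 in; Ia = 1020/1127 in ≈ 0.905 in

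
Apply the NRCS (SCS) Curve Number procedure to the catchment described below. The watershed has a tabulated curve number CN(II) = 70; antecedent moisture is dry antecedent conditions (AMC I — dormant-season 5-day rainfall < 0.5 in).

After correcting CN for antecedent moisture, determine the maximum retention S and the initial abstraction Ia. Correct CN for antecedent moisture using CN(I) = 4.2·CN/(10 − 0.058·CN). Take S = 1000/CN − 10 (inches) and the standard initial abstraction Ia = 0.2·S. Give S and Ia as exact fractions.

S = 500/49 in ≈ 10.204 in; Ia = 100/49 in ≈ 2.041 in

CN(I) from CN(II)=70: (4.2·70)/(10 − 0.058·70) = 4900/99 ≈ 49.495
Retention S: 1000/CN − 10 with CN=49.495 → S = 500/49 ≈ 10.204 in
Ia = 0.2·(500/49) = 100/49 in ≈ 2.041 in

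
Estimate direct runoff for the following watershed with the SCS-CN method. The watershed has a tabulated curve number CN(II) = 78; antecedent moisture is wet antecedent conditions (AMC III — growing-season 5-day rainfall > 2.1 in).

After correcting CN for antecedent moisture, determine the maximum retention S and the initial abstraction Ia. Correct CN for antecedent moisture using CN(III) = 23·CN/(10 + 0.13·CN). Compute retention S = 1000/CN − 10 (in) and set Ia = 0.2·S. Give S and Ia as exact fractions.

CN(III) from CN(II)=78: (23·78)/(10 + 0.13·78) = 89700/1007 ≈ 89.076
S = 1000/(89700/1007) − 10 = 1100/897 in ≈ 1.226 in
Ia = 0.2·(1100/897) = 220/897 in ≈ 0.245 in

S = 1100/897 in ≈ 1.226 in; Ia = 220/897 in ≈ 0.245 in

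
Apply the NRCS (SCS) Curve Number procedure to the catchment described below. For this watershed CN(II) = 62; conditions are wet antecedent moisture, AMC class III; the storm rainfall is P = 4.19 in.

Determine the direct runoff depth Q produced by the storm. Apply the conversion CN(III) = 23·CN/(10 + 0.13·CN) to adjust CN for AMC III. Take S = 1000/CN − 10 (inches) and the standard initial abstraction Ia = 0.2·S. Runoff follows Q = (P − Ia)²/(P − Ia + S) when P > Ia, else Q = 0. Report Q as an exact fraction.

Wet (AMC III): CN(III) = 23·62/(10 + 0.13·62) = 1426/(903/50) = 71300/903 ≈ 78.959
Max retention: S = 1000/(71300/903) − 10 = 1900/713 in (≈ 2.665 in)
Ia = 0.2S: 0.2·2.665 = 0.533 in (exactly 380/713)
Since P=4.190 > Ia=0.533: effective rainfall P−Ia = 260747/71300 in
Q = (260747/71300)²/((260747/71300) + 1900/713) = (67988998009/5083690000)/(450747/71300) = 67988998009/32138261100 in ≈ 2.116 in

Q = 67988998009/32138261100 in ≈ 2.116 in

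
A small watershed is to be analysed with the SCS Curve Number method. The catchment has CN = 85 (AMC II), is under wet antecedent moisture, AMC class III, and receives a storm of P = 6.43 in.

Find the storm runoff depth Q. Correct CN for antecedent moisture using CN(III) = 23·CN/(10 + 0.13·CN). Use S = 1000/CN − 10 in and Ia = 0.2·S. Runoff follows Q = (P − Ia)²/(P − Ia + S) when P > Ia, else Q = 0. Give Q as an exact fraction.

Wet (AMC III): CN(III) = 23·85/(10 + 0.13·85) = 1955/(421/20) = 39100/421 ≈ 92.874
Retention S: 1000/CN − 10 with CN=92.874 → S = 300/391 ≈ 0.767 in
Ia = 0.2·(300/391) = 60/391 in ≈ 0.153 in
P − Ia = 6.430 − 0.153 = 245413/39100 ≈ 6.277 in (> 0, runoff occurs)
Q = (245413/39100)²/((245413/39100) + 300/391) = (60227540569/1528810000)/(275413/39100) = 60227540569/10768648300 in ≈ 5.593 in

Q = 60227540569/10768648300 in ≈ 5.593 in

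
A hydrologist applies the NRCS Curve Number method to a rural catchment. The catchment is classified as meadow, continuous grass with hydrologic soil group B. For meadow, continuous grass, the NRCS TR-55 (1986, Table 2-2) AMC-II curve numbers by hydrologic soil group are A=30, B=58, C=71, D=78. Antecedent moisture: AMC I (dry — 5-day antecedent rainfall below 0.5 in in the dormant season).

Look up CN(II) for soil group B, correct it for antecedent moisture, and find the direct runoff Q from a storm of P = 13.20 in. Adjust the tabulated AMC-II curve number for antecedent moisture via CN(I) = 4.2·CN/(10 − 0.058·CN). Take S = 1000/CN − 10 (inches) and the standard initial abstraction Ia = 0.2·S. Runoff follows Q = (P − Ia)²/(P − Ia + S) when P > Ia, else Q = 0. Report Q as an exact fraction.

Q = 999698/283765 in ≈ 3.523 in

NRCS table: meadow, continuous grass, soil group B → CN(II) = 58
Dry (AMC I): CN(I) = 4.2·58/(10 − 0.058·58) = (1218/5)/(1659/250) = 2900/79 ≈ 36.709
S = 1000/(2900/79) − 10 = 500/29 in ≈ 17.241 in
Initial abstraction Ia = S/5 = (500/29)/5 = 100/29 ≈ 3.448 in
Excess rainfall: 13.200 − 3.448 = 9.752 in; P > Ia so Q > 0
Runoff Q = (P−Ia)²/(P−Ia+S) = (9.752)²/(9.752+17.241) = 999698/283765 ≈ 3.523 in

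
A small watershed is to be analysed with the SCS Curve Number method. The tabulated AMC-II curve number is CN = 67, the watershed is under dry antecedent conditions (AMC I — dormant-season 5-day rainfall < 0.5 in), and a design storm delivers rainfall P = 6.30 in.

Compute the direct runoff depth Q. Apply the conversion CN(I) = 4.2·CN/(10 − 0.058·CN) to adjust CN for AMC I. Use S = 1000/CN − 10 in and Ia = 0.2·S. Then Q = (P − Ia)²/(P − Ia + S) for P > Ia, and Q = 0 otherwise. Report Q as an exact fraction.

Adjust CN=67 to AMC I: 4.2·67/(10 − 0.058·67) → (1407/5) ÷ (3057/500) = 46900/1019 ≈ 46.026
Max retention: S = 1000/(46900/1019) − 10 = 5500/469 in (≈ 11.727 in)
Ia = 0.2S: 0.2·11.727 = 2.345 in (exactly 1100/469)
P − Ia = 6.300 − 2.345 = 18547/4690 ≈ 3.955 in (> 0, runoff occurs)
Runoff Q = (P−Ia)²/(P−Ia+S) = (3.955)²/(3.955+11.727) = 343991209/344935430 ≈ 0.997 in

Q = 343991209/344935430 in ≈ 0.997 in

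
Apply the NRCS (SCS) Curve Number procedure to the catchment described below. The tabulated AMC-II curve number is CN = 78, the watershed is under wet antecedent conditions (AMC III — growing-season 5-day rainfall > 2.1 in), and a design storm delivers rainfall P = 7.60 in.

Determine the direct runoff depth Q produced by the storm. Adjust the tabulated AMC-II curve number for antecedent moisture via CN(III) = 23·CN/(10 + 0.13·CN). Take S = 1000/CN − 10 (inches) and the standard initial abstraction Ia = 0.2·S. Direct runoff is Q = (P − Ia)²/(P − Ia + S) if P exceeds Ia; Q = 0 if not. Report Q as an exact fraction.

Q = 544038098/86304855 in ≈ 6.304 in

Adjust CN=78 to AMC III: 23·78/(10 + 0.13·78) → 1794 ÷ (1007/50) = 89700/1007 ≈ 89.076
S = 1000/(89700/1007) − 10 = 1100/897 in ≈ 1.226 in
Ia = 0.2S: 0.2·1.226 = 0.245 in (exactly 220/897)
Since P=7.600 > Ia=0.245: effective rainfall P−Ia = 32986/4485 in
Q = (32986/4485)²/((32986/4485) + 1100/897) = (1088076196/20115225)/(38486/4485) = 544038098/86304855 in ≈ 6.304 in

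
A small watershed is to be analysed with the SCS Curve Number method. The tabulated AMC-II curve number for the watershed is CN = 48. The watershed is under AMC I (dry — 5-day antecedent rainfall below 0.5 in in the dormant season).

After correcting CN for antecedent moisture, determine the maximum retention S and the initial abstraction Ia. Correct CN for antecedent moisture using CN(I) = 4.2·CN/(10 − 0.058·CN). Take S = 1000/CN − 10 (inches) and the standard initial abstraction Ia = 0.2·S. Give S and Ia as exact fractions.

S = 1625/63 in ≈ 25.794 in; Ia = 325/63 in ≈ 5.159 in

CN(I) from CN(II)=48: (4.2·48)/(10 − 0.058·48) = 12600/451 ≈ 27.938
S = 1000/(12600/451) − 10 = 1625/63 in ≈ 25.794 in
Ia = 0.2S: 0.2·25.794 = 5.159 in (exactly 325/63)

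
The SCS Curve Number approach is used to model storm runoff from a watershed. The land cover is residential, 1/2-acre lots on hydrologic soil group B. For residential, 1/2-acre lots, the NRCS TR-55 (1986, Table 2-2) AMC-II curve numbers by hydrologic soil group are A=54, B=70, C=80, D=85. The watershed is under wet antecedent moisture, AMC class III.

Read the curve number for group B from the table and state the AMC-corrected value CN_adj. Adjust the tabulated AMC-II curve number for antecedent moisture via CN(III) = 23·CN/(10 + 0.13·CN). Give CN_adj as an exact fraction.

CN_adj = 16100/191 ≈ 84.293

NRCS table: residential, 1/2-acre lots, soil group B → CN(II) = 70
Wet (AMC III): CN(III) = 23·70/(10 + 0.13·70) = 1610/(191/10) = 16100/191 ≈ 84.293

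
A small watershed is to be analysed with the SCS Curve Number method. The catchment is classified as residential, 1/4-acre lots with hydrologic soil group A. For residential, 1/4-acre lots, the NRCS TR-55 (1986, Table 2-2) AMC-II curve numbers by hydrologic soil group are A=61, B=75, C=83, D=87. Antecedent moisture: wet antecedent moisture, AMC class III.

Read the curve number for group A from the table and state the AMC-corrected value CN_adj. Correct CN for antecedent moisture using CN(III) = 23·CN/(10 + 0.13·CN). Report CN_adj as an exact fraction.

NRCS table: residential, 1/4-acre lots, soil group A → CN(II) = 61
Adjust CN=61 to AMC III: 23·61/(10 + 0.13·61) → 1403 ÷ (1793/100) = 140300/1793 ≈ 78.249

CN_adj = 140300/1793 ≈ 78.249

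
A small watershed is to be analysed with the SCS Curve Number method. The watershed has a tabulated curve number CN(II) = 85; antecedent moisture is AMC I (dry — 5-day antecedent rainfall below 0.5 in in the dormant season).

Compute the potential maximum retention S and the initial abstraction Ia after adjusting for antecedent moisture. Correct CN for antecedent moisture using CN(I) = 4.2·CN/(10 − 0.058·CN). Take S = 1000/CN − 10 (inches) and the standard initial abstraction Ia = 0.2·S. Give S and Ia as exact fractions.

S = 500/119 in ≈ 4.202 in; Ia = 100/119 in ≈ 0.840 in

Adjust CN=85 to AMC I: 4.2·85/(10 − 0.058·85) → 357 ÷ (507/100) = 11900/169 ≈ 70.414
S = 1000/(11900/169) − 10 = 500/119 in ≈ 4.202 in
Initial abstraction Ia = S/5 = (500/119)/5 = 100/119 ≈ 0.840 in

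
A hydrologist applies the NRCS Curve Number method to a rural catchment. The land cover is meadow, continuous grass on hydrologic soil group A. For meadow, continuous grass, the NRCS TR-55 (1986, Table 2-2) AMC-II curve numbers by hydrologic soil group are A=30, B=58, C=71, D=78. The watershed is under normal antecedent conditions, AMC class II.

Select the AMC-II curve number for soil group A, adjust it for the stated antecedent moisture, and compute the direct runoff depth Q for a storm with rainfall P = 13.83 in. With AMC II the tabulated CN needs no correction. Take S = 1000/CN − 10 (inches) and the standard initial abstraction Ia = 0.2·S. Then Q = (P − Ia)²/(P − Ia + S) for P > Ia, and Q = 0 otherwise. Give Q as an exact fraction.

NRCS table: meadow, continuous grass, soil group A → CN(II) = 30
AMC II — tabulated CN = 30 applies directly.
Max retention: S = 1000/30 − 10 = 70/3 in (≈ 23.333 in)
Ia = 0.2S: 0.2·23.333 = 4.667 in (exactly 14/3)
P − Ia = 13.830 − 4.667 = 2749/300 ≈ 9.163 in (> 0, runoff occurs)
Q: (2749/300)² ÷ (9749/300) = 7557001/2924700 in (≈ 2.584 in)

Q = 7557001/2924700 in ≈ 2.584 in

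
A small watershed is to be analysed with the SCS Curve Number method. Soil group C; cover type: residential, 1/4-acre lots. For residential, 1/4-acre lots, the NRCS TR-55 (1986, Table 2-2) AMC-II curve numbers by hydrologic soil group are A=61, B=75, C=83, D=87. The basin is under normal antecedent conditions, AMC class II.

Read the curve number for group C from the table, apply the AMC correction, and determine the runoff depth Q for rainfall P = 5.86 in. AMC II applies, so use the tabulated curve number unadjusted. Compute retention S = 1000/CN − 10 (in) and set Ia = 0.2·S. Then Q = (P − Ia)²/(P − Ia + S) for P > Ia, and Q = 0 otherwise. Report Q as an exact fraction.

Q = 511619161/129143850 in ≈ 3.962 in

NRCS table: residential, 1/4-acre lots, soil group C → CN(II) = 83
CN(II) = 83; AMC II needs no correction.
Retention S: 1000/CN − 10 with CN=83.000 → S = 170/83 ≈ 2.048 in
Ia = 0.2·(170/83) = 34/83 in ≈ 0.410 in
P − Ia = 5.860 − 0.410 = 22619/4150 ≈ 5.450 in (> 0, runoff occurs)
Q = (22619/4150)²/((22619/4150) + 170/83) = (511619161/17222500)/(31119/4150) = 511619161/129143850 in ≈ 3.962 in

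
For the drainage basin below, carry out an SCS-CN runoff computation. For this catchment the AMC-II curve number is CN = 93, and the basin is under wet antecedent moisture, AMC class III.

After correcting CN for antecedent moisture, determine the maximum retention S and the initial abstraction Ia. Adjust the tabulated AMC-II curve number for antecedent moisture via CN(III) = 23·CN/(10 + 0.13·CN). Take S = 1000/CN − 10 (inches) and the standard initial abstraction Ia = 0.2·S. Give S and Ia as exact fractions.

S = 700/2139 in ≈ 0.327 in; Ia = 140/2139 in ≈ 0.065 in

Adjust CN=93 to AMC III: 23·93/(10 + 0.13·93) → 2139 ÷ (2209/100) = 213900/2209 ≈ 96.831
Max retention: S = 1000/(213900/2209) − 10 = 700/2139 in (≈ 0.327 in)
Ia = 0.2S: 0.2·0.327 = 0.065 in (exactly 140/2139)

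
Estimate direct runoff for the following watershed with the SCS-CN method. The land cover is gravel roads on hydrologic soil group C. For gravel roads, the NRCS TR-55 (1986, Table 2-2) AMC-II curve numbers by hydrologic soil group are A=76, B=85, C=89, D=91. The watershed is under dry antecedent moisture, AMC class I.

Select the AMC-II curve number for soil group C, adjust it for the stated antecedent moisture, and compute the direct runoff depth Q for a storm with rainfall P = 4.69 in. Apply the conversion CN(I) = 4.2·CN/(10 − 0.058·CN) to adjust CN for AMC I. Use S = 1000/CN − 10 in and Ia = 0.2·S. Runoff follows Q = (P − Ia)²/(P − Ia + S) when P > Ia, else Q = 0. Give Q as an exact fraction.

NRCS table: gravel roads, soil group C → CN(II) = 89
CN(I) from CN(II)=89: (4.2·89)/(10 − 0.058·89) = 186900/2419 ≈ 77.263
S = 1000/(186900/2419) − 10 = 5500/1869 in ≈ 2.943 in
Ia = 0.2S: 0.2·2.943 = 0.589 in (exactly 1100/1869)
Excess rainfall: 4.690 − 0.589 = 4.101 in; P > Ia so Q > 0
Runoff Q = (P−Ia)²/(P−Ia+S) = (4.101)²/(4.101+2.943) = 587615766721/246065250900 ≈ 2.388 in

Q = 587615766721/246065250900 in ≈ 2.388 in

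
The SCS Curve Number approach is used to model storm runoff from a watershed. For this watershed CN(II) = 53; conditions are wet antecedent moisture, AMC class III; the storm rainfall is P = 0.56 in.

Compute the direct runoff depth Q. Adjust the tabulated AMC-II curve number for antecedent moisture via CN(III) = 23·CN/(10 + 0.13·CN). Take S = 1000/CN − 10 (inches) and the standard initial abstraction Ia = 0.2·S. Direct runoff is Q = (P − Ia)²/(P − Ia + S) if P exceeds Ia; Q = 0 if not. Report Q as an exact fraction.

Adjust CN=53 to AMC III: 23·53/(10 + 0.13·53) → 1219 ÷ (1689/100) = 121900/1689 ≈ 72.173
Max retention: S = 1000/(121900/1689) − 10 = 4700/1219 in (≈ 3.856 in)
Ia = 0.2S: 0.2·3.856 = 0.771 in (exactly 940/1219)
P = 0.560 ≤ Ia = 0.771 in: entire storm abstracted, Q = 0.

Q = 0 in ≈ 0.000 in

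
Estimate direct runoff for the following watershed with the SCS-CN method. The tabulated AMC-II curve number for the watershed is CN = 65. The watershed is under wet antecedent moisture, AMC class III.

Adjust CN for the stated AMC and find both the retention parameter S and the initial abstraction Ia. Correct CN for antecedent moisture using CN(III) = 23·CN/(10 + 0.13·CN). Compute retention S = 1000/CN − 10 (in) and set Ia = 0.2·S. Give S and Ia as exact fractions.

S = 700/299 in ≈ 2.341 in; Ia = 140/299 in ≈ 0.468 in

CN(III) from CN(II)=65: (23·65)/(10 + 0.13·65) = 29900/369 ≈ 81.030
Retention S: 1000/CN − 10 with CN=81.030 → S = 700/299 ≈ 2.341 in
Ia = 0.2S: 0.2·2.341 = 0.468 in (exactly 140/299)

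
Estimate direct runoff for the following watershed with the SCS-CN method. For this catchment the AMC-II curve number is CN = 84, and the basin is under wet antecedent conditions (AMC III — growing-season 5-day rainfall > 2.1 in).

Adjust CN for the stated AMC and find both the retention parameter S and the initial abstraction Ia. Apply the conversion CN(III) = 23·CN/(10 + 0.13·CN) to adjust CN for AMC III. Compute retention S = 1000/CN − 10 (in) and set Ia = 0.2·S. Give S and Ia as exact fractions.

S = 400/483 in ≈ 0.828 in; Ia = 80/483 in ≈ 0.166 in

Adjust CN=84 to AMC III: 23·84/(10 + 0.13·84) → 1932 ÷ (523/25) = 48300/523 ≈ 92.352
Max retention: S = 1000/(48300/523) − 10 = 400/483 in (≈ 0.828 in)
Ia = 0.2S: 0.2·0.828 = 0.166 in (exactly 80/483)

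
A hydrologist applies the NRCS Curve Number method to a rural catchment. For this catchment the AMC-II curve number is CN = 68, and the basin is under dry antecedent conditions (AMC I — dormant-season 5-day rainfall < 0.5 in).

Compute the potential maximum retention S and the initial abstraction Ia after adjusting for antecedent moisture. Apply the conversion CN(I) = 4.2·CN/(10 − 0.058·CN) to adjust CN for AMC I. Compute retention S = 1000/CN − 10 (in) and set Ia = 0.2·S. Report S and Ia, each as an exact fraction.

S = 4000/357 in ≈ 11.204 in; Ia = 800/357 in ≈ 2.241 in

Adjust CN=68 to AMC I: 4.2·68/(10 − 0.058·68) → (1428/5) ÷ (757/125) = 35700/757 ≈ 47.160
S = 1000/(35700/757) − 10 = 4000/357 in ≈ 11.204 in
Ia = 0.2S: 0.2·11.204 = 2.241 in (exactly 800/357)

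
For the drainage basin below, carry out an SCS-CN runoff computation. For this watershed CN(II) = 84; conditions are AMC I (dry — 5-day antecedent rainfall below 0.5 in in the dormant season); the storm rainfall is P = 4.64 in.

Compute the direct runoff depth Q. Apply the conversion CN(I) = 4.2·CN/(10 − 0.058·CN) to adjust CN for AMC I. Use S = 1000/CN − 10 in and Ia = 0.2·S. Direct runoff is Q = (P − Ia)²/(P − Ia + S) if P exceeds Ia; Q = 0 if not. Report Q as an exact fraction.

Adjust CN=84 to AMC I: 4.2·84/(10 − 0.058·84) → (1764/5) ÷ (641/125) = 44100/641 ≈ 68.799
Retention S: 1000/CN − 10 with CN=68.799 → S = 2000/441 ≈ 4.535 in
Ia = 0.2·(2000/441) = 400/441 in ≈ 0.907 in
P − Ia = 4.640 − 0.907 = 41156/11025 ≈ 3.733 in (> 0, runoff occurs)
Runoff Q = (P−Ia)²/(P−Ia+S) = (3.733)²/(3.733+4.535) = 423454084/251248725 ≈ 1.685 in

Q = 423454084/251248725 in ≈ 1.685 in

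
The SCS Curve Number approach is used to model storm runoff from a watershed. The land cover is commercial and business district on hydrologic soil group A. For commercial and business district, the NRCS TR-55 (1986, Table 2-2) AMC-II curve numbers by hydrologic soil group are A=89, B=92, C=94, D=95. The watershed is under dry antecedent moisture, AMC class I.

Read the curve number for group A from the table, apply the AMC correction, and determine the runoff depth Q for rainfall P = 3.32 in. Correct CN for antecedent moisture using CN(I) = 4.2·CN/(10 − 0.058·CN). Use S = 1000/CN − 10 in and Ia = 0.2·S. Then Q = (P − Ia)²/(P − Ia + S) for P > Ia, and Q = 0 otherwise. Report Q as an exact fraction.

NRCS table: commercial and business district, soil group A → CN(II) = 89
Adjust CN=89 to AMC I: 4.2·89/(10 − 0.058·89) → (1869/5) ÷ (2419/500) = 186900/2419 ≈ 77.263
S = 1000/(186900/2419) − 10 = 5500/1869 in ≈ 2.943 in
Ia = 0.2S: 0.2·2.943 = 0.589 in (exactly 1100/1869)
Since P=3.320 > Ia=0.589: effective rainfall P−Ia = 127627/46725 in
Runoff Q = (P−Ia)²/(P−Ia+S) = (2.731)²/(2.731+2.943) = 16288651129/12388059075 ≈ 1.315 in

Q = 16288651129/12388059075 in ≈ 1.315 in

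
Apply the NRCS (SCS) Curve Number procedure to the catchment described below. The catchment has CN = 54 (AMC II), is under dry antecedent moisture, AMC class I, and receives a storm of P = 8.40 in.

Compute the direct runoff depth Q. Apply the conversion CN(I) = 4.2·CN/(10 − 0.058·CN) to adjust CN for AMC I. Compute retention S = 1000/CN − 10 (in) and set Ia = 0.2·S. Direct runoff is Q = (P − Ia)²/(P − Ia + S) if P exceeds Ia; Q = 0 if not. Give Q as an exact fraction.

Q = 75817298/98961345 in ≈ 0.766 in

Adjust CN=54 to AMC I: 4.2·54/(10 − 0.058·54) → (1134/5) ÷ (1717/250) = 56700/1717 ≈ 33.023
Retention S: 1000/CN − 10 with CN=33.023 → S = 11500/567 ≈ 20.282 in
Ia = 0.2·(11500/567) = 2300/567 in ≈ 4.056 in
P − Ia = 8.400 − 4.056 = 12314/2835 ≈ 4.344 in (> 0, runoff occurs)
Runoff Q = (P−Ia)²/(P−Ia+S) = (4.344)²/(4.344+20.282) = 75817298/98961345 ≈ 0.766 in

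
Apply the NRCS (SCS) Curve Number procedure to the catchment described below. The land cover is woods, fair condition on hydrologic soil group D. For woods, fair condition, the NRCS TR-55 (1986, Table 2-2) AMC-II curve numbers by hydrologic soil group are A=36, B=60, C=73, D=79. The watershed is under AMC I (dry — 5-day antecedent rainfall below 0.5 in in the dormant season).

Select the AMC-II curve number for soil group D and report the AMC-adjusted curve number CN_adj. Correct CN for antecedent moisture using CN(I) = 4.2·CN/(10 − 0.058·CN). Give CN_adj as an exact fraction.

CN_adj = 7900/129 ≈ 61.240

NRCS table: woods, fair condition, soil group D → CN(II) = 79
Dry (AMC I): CN(I) = 4.2·79/(10 − 0.058·79) = (1659/5)/(2709/500) = 7900/129 ≈ 61.240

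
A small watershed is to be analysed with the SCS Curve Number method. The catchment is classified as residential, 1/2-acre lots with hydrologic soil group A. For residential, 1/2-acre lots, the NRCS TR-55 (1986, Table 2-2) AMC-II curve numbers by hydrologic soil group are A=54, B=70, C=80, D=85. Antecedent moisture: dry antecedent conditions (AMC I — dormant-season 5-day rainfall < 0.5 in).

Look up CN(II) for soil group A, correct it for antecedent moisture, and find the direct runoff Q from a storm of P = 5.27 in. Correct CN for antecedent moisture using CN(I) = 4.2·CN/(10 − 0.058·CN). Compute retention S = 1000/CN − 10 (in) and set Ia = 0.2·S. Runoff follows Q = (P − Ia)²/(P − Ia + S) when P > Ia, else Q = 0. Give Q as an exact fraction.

NRCS table: residential, 1/2-acre lots, soil group A → CN(II) = 54
Dry (AMC I): CN(I) = 4.2·54/(10 − 0.058·54) = (1134/5)/(1717/250) = 56700/1717 ≈ 33.023
S = 1000/(56700/1717) − 10 = 11500/567 in ≈ 20.282 in
Ia = 0.2·(11500/567) = 2300/567 in ≈ 4.056 in
Since P=5.270 > Ia=4.056: effective rainfall P−Ia = 68809/56700 in
Q: (68809/56700)² ÷ (1218809/56700) = 4734678481/69106470300 in (≈ 0.069 in)

Q = 4734678481/69106470300 in ≈ 0.069 in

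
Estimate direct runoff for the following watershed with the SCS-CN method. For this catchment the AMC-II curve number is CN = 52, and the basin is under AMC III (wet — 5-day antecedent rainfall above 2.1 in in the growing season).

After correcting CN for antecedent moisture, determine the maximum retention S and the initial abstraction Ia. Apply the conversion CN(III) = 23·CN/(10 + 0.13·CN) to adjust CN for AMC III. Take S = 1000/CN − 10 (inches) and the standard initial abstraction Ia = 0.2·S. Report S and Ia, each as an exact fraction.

CN(III) from CN(II)=52: (23·52)/(10 + 0.13·52) = 29900/419 ≈ 71.360
S = 1000/(29900/419) − 10 = 1200/299 in ≈ 4.013 in
Ia = 0.2·(1200/299) = 240/299 in ≈ 0.803 in

S = 1200/299 in ≈ 4.013 in; Ia = 240/299 in ≈ 0.803 in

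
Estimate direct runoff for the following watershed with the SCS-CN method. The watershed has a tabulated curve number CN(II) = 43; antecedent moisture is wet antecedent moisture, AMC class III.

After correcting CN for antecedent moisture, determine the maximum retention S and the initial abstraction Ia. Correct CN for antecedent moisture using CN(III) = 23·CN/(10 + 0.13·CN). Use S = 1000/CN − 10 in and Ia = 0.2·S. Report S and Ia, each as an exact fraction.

Wet (AMC III): CN(III) = 23·43/(10 + 0.13·43) = 989/(1559/100) = 98900/1559 ≈ 63.438
S = 1000/(98900/1559) − 10 = 5700/989 in ≈ 5.763 in
Initial abstraction Ia = S/5 = (5700/989)/5 = 1140/989 ≈ 1.153 in

S = 5700/989 in ≈ 5.763 in; Ia = 1140/989 in ≈ 1.153 in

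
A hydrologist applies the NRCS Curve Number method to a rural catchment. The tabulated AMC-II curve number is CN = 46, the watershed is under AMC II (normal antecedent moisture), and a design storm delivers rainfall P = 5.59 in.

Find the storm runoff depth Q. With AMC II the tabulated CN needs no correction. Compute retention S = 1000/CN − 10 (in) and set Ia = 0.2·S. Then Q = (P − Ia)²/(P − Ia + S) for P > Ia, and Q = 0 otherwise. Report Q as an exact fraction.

AMC II — tabulated CN = 46 applies directly.
S = 1000/46 − 10 = 270/23 in ≈ 11.739 in
Ia = 0.2S: 0.2·11.739 = 2.348 in (exactly 54/23)
P − Ia = 5.590 − 2.348 = 7457/2300 ≈ 3.242 in (> 0, runoff occurs)
Q = (7457/2300)²/((7457/2300) + 270/23) = (55606849/5290000)/(34457/2300) = 55606849/79251100 in ≈ 0.702 in

Q = 55606849/79251100 in ≈ 0.702 in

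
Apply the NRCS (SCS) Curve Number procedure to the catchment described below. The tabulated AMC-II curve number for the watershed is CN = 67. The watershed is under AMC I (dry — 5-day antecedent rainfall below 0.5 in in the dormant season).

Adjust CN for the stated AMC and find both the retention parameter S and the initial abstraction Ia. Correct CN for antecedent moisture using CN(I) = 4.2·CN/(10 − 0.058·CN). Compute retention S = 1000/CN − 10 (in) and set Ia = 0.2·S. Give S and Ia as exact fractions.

S = 5500/469 in ≈ 11.727 in; Ia = 1100/469 in ≈ 2.345 in

Adjust CN=67 to AMC I: 4.2·67/(10 − 0.058·67) → (1407/5) ÷ (3057/500) = 46900/1019 ≈ 46.026
Retention S: 1000/CN − 10 with CN=46.026 → S = 5500/469 ≈ 11.727 in
Ia = 0.2·(5500/469) = 1100/469 in ≈ 2.345 in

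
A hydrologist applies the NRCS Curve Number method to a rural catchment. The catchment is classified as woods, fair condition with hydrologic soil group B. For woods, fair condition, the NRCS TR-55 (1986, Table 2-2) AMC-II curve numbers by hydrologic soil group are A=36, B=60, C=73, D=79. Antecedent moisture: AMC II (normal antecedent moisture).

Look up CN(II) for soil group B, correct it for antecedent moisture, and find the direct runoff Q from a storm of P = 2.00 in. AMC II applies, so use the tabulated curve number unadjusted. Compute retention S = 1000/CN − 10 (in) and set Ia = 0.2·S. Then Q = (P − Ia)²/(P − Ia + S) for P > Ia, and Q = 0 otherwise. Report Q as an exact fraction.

Q = 2/33 in ≈ 0.061 in

NRCS table: woods, fair condition, soil group B → CN(II) = 60
Average conditions: CN = 60 (no AMC adjustment).
Max retention: S = 1000/60 − 10 = 20/3 in (≈ 6.667 in)
Ia = 0.2·(20/3) = 4/3 in ≈ 1.333 in
Excess rainfall: 2.000 − 1.333 = 0.667 in; P > Ia so Q > 0
Runoff Q = (P−Ia)²/(P−Ia+S) = (0.667)²/(0.667+6.667) = 2/33 ≈ 0.061 in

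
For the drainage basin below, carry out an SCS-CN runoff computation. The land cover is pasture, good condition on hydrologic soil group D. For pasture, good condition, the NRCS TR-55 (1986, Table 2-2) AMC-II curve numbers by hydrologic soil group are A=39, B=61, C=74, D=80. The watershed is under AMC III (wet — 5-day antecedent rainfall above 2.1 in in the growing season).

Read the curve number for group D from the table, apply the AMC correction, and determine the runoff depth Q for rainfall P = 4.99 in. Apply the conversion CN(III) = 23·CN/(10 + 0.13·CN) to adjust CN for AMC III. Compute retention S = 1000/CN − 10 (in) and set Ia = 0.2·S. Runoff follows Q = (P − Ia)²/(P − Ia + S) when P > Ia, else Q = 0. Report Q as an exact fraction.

Q = 120494529/30997100 in ≈ 3.887 in

NRCS table: pasture, good condition, soil group D → CN(II) = 80
CN(III) from CN(II)=80: (23·80)/(10 + 0.13·80) = 4600/51 ≈ 90.196
Retention S: 1000/CN − 10 with CN=90.196 → S = 25/23 ≈ 1.087 in
Initial abstraction Ia = S/5 = (25/23)/5 = 5/23 ≈ 0.217 in
Excess rainfall: 4.990 − 0.217 = 4.773 in; P > Ia so Q > 0
Runoff Q = (P−Ia)²/(P−Ia+S) = (4.773)²/(4.773+1.087) = 120494529/30997100 ≈ 3.887 in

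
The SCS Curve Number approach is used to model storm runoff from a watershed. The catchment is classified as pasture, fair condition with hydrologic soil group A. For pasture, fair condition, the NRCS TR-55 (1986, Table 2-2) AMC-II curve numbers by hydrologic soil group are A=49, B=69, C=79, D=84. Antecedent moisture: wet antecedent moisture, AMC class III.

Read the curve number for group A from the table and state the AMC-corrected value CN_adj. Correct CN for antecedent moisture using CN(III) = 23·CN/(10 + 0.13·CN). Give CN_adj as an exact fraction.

NRCS table: pasture, fair condition, soil group A → CN(II) = 49
CN(III) from CN(II)=49: (23·49)/(10 + 0.13·49) = 112700/1637 ≈ 68.845

CN_adj = 112700/1637 ≈ 68.845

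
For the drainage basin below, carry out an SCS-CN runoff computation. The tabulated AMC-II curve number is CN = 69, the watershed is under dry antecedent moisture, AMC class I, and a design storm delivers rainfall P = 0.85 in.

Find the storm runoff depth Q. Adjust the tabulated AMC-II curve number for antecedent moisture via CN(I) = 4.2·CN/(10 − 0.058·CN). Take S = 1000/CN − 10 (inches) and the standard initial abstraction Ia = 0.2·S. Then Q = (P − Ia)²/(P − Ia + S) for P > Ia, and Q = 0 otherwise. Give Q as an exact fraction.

Q = 0 in ≈ 0.000 in

Dry (AMC I): CN(I) = 4.2·69/(10 − 0.058·69) = (1449/5)/(2999/500) = 144900/2999 ≈ 48.316
S = 1000/(144900/2999) − 10 = 15500/1449 in ≈ 10.697 in
Initial abstraction Ia = S/5 = (15500/1449)/5 = 3100/1449 ≈ 2.139 in
P = 0.850 ≤ Ia = 2.139 in: entire storm abstracted, Q = 0.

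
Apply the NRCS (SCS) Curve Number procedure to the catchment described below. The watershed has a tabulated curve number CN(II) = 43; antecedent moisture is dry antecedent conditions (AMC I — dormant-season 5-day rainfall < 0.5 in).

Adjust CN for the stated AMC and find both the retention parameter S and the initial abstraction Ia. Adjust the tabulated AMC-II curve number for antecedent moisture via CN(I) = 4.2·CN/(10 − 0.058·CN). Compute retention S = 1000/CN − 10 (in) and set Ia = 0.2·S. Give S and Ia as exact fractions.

S = 9500/301 in ≈ 31.561 in; Ia = 1900/301 in ≈ 6.312 in

CN(I) from CN(II)=43: (4.2·43)/(10 − 0.058·43) = 30100/1251 ≈ 24.061
Retention S: 1000/CN − 10 with CN=24.061 → S = 9500/301 ≈ 31.561 in
Initial abstraction Ia = S/5 = (9500/301)/5 = 1900/301 ≈ 6.312 in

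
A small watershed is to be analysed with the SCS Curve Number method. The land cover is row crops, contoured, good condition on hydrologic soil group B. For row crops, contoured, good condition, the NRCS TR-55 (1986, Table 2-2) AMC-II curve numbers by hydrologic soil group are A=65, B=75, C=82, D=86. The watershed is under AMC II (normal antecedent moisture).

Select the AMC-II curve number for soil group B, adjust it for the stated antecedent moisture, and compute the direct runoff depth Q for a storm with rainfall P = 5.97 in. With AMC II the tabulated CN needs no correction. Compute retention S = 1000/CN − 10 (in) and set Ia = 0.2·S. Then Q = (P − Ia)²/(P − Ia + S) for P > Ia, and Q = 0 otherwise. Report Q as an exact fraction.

Q = 2531281/777300 in ≈ 3.257 in

NRCS table: row crops, contoured, good condition, soil group B → CN(II) = 75
Average conditions: CN = 75 (no AMC adjustment).
Retention S: 1000/CN − 10 with CN=75.000 → S = 10/3 ≈ 3.333 in
Initial abstraction Ia = S/5 = (10/3)/5 = 2/3 ≈ 0.667 in
Excess rainfall: 5.970 − 0.667 = 5.303 in; P > Ia so Q > 0
Runoff Q = (P−Ia)²/(P−Ia+S) = (5.303)²/(5.303+3.333) = 2531281/777300 ≈ 3.257 in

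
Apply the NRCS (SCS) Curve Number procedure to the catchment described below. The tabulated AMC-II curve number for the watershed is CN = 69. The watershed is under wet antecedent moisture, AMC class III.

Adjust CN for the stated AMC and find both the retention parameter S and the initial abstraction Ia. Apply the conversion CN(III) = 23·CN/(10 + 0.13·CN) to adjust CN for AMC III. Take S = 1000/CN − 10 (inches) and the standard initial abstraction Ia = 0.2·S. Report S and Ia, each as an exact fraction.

Adjust CN=69 to AMC III: 23·69/(10 + 0.13·69) → 1587 ÷ (1897/100) = 158700/1897 ≈ 83.658
S = 1000/(158700/1897) − 10 = 3100/1587 in ≈ 1.953 in
Ia = 0.2·(3100/1587) = 620/1587 in ≈ 0.391 in

S = 3100/1587 in ≈ 1.953 in; Ia = 620/1587 in ≈ 0.391 in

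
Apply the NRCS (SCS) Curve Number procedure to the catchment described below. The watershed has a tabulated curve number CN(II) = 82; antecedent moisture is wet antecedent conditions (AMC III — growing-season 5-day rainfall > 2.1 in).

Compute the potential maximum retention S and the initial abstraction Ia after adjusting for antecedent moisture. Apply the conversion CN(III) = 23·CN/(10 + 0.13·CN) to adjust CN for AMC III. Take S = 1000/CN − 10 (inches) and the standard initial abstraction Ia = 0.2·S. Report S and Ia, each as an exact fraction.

S = 900/943 in ≈ 0.954 in; Ia = 180/943 in ≈ 0.191 in

Wet (AMC III): CN(III) = 23·82/(10 + 0.13·82) = 1886/(1033/50) = 94300/1033 ≈ 91.288
S = 1000/(94300/1033) − 10 = 900/943 in ≈ 0.954 in
Ia = 0.2·(900/943) = 180/943 in ≈ 0.191 in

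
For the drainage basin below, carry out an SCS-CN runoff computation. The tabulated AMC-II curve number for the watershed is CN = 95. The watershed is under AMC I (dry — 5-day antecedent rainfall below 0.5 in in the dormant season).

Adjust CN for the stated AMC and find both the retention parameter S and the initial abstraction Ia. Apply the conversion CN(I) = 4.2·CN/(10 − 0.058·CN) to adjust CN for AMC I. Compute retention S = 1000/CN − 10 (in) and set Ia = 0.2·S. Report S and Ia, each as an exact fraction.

Adjust CN=95 to AMC I: 4.2·95/(10 − 0.058·95) → 399 ÷ (449/100) = 39900/449 ≈ 88.864
Max retention: S = 1000/(39900/449) − 10 = 500/399 in (≈ 1.253 in)
Ia = 0.2S: 0.2·1.253 = 0.251 in (exactly 100/399)

S = 500/399 in ≈ 1.253 in; Ia = 100/399 in ≈ 0.251 in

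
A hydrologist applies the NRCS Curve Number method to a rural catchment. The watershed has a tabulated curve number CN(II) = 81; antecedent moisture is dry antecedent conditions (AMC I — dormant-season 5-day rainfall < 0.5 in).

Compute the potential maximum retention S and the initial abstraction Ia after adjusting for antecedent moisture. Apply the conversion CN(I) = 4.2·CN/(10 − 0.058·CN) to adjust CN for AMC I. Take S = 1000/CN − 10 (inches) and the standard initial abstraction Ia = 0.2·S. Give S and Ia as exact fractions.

S = 9500/1701 in ≈ 5.585 in; Ia = 1900/1701 in ≈ 1.117 in

Adjust CN=81 to AMC I: 4.2·81/(10 − 0.058·81) → (1701/5) ÷ (2651/500) = 170100/2651 ≈ 64.164
Max retention: S = 1000/(170100/2651) − 10 = 9500/1701 in (≈ 5.585 in)
Ia = 0.2·(9500/1701) = 1900/1701 in ≈ 1.117 in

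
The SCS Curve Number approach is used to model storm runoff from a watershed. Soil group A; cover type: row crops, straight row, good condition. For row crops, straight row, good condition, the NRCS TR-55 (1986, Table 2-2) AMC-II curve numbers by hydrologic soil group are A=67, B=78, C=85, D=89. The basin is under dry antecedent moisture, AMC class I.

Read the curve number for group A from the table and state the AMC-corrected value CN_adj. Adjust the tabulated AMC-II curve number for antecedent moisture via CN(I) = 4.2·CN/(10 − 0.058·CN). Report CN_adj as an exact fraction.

CN_adj = 46900/1019 ≈ 46.026

NRCS table: row crops, straight row, good condition, soil group A → CN(II) = 67
Adjust CN=67 to AMC I: 4.2·67/(10 − 0.058·67) → (1407/5) ÷ (3057/500) = 46900/1019 ≈ 46.026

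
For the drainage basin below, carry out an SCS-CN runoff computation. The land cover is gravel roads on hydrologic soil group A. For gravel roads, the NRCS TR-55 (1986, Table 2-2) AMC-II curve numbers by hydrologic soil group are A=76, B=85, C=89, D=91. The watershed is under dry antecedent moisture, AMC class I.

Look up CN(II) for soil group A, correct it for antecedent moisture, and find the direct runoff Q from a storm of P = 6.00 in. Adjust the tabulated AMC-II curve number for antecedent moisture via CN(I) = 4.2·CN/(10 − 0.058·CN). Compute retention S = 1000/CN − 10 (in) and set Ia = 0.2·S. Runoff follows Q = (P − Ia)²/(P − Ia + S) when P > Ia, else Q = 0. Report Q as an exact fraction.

NRCS table: gravel roads, soil group A → CN(II) = 76
Dry (AMC I): CN(I) = 4.2·76/(10 − 0.058·76) = (1596/5)/(699/125) = 13300/233 ≈ 57.082
S = 1000/(13300/233) − 10 = 1000/133 in ≈ 7.519 in
Ia = 0.2S: 0.2·7.519 = 1.504 in (exactly 200/133)
P − Ia = 6.000 − 1.504 = 598/133 ≈ 4.496 in (> 0, runoff occurs)
Runoff Q = (P−Ia)²/(P−Ia+S) = (4.496)²/(4.496+7.519) = 178802/106267 ≈ 1.683 in

Q = 178802/106267 in ≈ 1.683 in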